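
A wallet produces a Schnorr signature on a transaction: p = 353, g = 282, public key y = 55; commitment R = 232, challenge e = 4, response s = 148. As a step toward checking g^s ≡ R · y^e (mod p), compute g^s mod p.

176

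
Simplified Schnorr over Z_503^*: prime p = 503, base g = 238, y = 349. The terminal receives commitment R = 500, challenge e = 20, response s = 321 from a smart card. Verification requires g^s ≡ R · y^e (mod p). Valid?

g^s mod p:
Squares mod 503: 238^1≡238, 238^2≡308, 238^4≡300, 238^8≡466, 238^16≡363, 238^32≡486, 238^64≡289, 238^128≡23, 238^256≡26
321 = 256 + 64 + 1, so 238^321 ≡ 26·289·238 ≡ 167 (mod 503)
R · y^e mod p:
Squares mod 503: 349^1≡349, 349^2≡75, 349^4≡92, 349^8≡416, 349^16≡24
20 = 16 + 4, so 349^20 ≡ 24·92 ≡ 196 (mod 503)
500·196 = 98000 ≡ 418 (mod 503)
167 ≠ 418; the check fails.

no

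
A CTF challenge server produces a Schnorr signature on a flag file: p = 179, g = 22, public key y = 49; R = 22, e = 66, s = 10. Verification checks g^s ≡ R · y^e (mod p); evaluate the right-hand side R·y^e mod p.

59

49^2 = 2401 ≡ 74
49^4 ≡ 74^2 = 5476 ≡ 106
49^8 ≡ 106^2 = 11236 ≡ 138
49^16 ≡ 138^2 = 19044 ≡ 70
49^32 ≡ 70^2 = 4900 ≡ 67
49^64 ≡ 67^2 = 4489 ≡ 14
66 = 64 + 2, so 49^66 ≡ 14·74 ≡ 141 (mod 179)
R · y^e ≡ 22·141 = 3102 ≡ 59 (mod 179)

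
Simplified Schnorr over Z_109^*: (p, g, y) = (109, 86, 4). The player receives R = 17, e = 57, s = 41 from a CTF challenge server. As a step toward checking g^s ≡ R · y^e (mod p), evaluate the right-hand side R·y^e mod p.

107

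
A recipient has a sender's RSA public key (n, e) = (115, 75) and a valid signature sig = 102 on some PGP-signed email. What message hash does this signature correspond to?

43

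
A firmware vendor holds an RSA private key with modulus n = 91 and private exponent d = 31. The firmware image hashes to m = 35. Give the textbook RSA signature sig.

35

Squares mod 91: m^1≡35, m^2≡42, m^4≡35, m^8≡42, m^16≡35
31 = 16 + 8 + 4 + 2 + 1, so m^31 ≡ 35·42·35·42·35 ≡ 35 (mod 91)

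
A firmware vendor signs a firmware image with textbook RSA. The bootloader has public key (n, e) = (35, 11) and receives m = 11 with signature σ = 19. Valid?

no

σ^2 ≡ 19^2 = 361 ≡ 11
σ^4 ≡ 11^2 = 121 ≡ 16
σ^8 ≡ 16^2 = 256 ≡ 11
11 = 8 + 2 + 1, so σ^11 ≡ 11·11·19 ≡ 24 (mod 35)
The recovered value 24 does not match the digest 11.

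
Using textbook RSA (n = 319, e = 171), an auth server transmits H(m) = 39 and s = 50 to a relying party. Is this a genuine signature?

genuine

s^2 ≡ 50^2 = 2500 ≡ 267
s^4 ≡ 267^2 = 71289 ≡ 152
s^8 ≡ 152^2 = 23104 ≡ 136
s^16 ≡ 136^2 = 18496 ≡ 313
s^32 ≡ 313^2 = 97969 ≡ 36
s^64 ≡ 36^2 = 1296 ≡ 20
s^128 ≡ 20^2 = 400 ≡ 81
171 = 128 + 32 + 8 + 2 + 1, so s^171 ≡ 81·36·136·267·50 ≡ 39 (mod 319)
39 = H(m), so the signature checks out.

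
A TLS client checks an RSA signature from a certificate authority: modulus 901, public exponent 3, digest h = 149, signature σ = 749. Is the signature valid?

σ^2 ≡ 749^2 = 561001 ≡ 579
3 = 2 + 1, so σ^3 ≡ 579·749 ≡ 290 (mod 901)
σ^3 mod 901 = 290, but h = 149.

invalid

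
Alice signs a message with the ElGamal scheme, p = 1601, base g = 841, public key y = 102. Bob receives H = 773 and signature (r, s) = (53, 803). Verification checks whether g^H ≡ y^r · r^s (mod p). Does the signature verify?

Left side g^H mod p:
841^2 = 707281 ≡ 1240
841^4 ≡ 1240^2 = 1537600 ≡ 640
841^8 ≡ 640^2 = 409600 ≡ 1345
841^16 ≡ 1345^2 = 1809025 ≡ 1496
841^32 ≡ 1496^2 = 2238016 ≡ 1419
841^64 ≡ 1419^2 = 2013561 ≡ 1104
841^128 ≡ 1104^2 = 1218816 ≡ 455
841^256 ≡ 455^2 = 207025 ≡ 496
841^512 ≡ 496^2 = 246016 ≡ 1063
773 = 512 + 256 + 4 + 1, so 841^773 ≡ 1063·496·640·841 ≡ 878 (mod 1601)
Right side y^r · r^s mod p:
102^2 = 10404 ≡ 798
102^4 ≡ 798^2 = 636804 ≡ 1207
102^8 ≡ 1207^2 = 1456849 ≡ 1540
102^16 ≡ 1540^2 = 2371600 ≡ 519
102^32 ≡ 519^2 = 269361 ≡ 393
53 = 32 + 16 + 4 + 1, so 102^53 ≡ 393·519·1207·102 ≡ 1346 (mod 1601)
53^2 = 2809 ≡ 1208
53^4 ≡ 1208^2 = 1459264 ≡ 753
53^8 ≡ 753^2 = 567009 ≡ 255
53^16 ≡ 255^2 = 65025 ≡ 985
53^32 ≡ 985^2 = 970225 ≡ 19
53^64 ≡ 19^2 = 361
53^128 ≡ 361^2 = 130321 ≡ 640
53^256 ≡ 640^2 = 409600 ≡ 1345
53^512 ≡ 1345^2 = 1809025 ≡ 1496
803 = 512 + 256 + 32 + 2 + 1, so 53^803 ≡ 1496·1345·19·1208·53 ≡ 1585 (mod 1601)
1346·1585 = 2133410 ≡ 878 (mod 1601)
878 ≡ 878 (mod 1601), so the signature is genuine.

verifies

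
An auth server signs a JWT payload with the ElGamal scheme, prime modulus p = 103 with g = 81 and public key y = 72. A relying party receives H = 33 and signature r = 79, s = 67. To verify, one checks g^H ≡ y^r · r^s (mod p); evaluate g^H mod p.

Squares mod 103: 81^1≡81, 81^2≡72, 81^4≡34, 81^8≡23, 81^16≡14, 81^32≡93
33 = 32 + 1, so 81^33 ≡ 93·81 ≡ 14 (mod 103)

14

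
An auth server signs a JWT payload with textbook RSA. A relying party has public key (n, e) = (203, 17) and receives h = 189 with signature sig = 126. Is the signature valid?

valid

Squares mod 203: sig^1≡126, sig^2≡42, sig^4≡140, sig^8≡112, sig^16≡161
17 = 16 + 1, so sig^17 ≡ 161·126 ≡ 189 (mod 203)
Since 189 equals the digest 189, verification succeeds.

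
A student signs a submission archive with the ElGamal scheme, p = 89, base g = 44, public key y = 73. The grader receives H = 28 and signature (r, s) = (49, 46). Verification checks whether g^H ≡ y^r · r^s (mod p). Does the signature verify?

does not verify

Left side g^H mod p:
Squares mod 89: 44^1≡44, 44^2≡67, 44^4≡39, 44^8≡8, 44^16≡64
28 = 16 + 8 + 4, so 44^28 ≡ 64·8·39 ≡ 32 (mod 89)
Right side y^r · r^s mod p:
Squares mod 89: 73^1≡73, 73^2≡78, 73^4≡32, 73^8≡45, 73^16≡67, 73^32≡39
49 = 32 + 16 + 1, so 73^49 ≡ 39·67·73 ≡ 22 (mod 89)
Squares mod 89: 49^1≡49, 49^2≡87, 49^4≡4, 49^8≡16, 49^16≡78, 49^32≡32
46 = 32 + 8 + 4 + 2, so 49^46 ≡ 32·16·4·87 ≡ 87 (mod 89)
22·87 = 1914 ≡ 45 (mod 89)
32 ≠ 45, so verification fails.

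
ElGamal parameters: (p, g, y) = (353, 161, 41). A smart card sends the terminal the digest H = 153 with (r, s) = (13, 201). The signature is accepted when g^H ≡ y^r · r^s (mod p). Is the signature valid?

Left side g^H mod p:
Squares mod 353: 161^1≡161, 161^2≡152, 161^4≡159, 161^8≡218, 161^16≡222, 161^32≡217, 161^64≡140, 161^128≡185
153 = 128 + 16 + 8 + 1, so 161^153 ≡ 185·222·218·161 ≡ 66 (mod 353)
Right side y^r · r^s mod p:
Squares mod 353: 41^1≡41, 41^2≡269, 41^4≡349, 41^8≡16
13 = 8 + 4 + 1, so 41^13 ≡ 16·349·41 ≡ 200 (mod 353)
Squares mod 353: 13^1≡13, 13^2≡169, 13^4≡321, 13^8≡318, 13^16≡166, 13^32≡22, 13^64≡131, 13^128≡217
201 = 128 + 64 + 8 + 1, so 13^201 ≡ 217·131·318·13 ≡ 341 (mod 353)
200·341 = 68200 ≡ 71 (mod 353)
66 ≠ 71, so verification fails.

invalid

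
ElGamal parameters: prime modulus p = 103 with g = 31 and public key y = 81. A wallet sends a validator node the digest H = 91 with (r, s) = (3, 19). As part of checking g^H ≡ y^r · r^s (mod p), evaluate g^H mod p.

42

31^91 mod 103 = 42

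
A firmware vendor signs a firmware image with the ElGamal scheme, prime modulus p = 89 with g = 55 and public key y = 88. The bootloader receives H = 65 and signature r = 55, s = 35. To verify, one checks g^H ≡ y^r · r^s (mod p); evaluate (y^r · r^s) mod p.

88^2 = 7744 ≡ 1
88^4 ≡ 1^2 = 1
88^8 ≡ 1^2 = 1
88^16 ≡ 1^2 = 1
88^32 ≡ 1^2 = 1
55 = 32 + 16 + 4 + 2 + 1, so 88^55 ≡ 1·1·1·1·88 ≡ 88 (mod 89)
55^2 = 3025 ≡ 88
55^4 ≡ 88^2 = 7744 ≡ 1
55^8 ≡ 1^2 = 1
55^16 ≡ 1^2 = 1
55^32 ≡ 1^2 = 1
35 = 32 + 2 + 1, so 55^35 ≡ 1·88·55 ≡ 34 (mod 89)
y^r · r^s ≡ 88·34 = 2992 ≡ 55 (mod 89)

55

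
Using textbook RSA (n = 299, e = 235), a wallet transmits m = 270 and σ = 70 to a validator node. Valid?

Squares mod 299: σ^1≡70, σ^2≡116, σ^4≡1, σ^8≡1, σ^16≡1, σ^32≡1, σ^64≡1, σ^128≡1
235 = 128 + 64 + 32 + 8 + 2 + 1, so σ^235 ≡ 1·1·1·1·116·70 ≡ 47 (mod 299)
The recovered value 47 does not match the digest 270.

no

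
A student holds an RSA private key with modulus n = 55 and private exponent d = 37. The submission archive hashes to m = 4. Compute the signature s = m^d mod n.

49

m^37 mod 55 = 49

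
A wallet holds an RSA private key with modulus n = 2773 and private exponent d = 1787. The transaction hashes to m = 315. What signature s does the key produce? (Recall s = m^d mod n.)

1032

m^2 ≡ 315^2 = 99225 ≡ 2170
m^4 ≡ 2170^2 = 4708900 ≡ 346
m^8 ≡ 346^2 = 119716 ≡ 477
m^16 ≡ 477^2 = 227529 ≡ 143
m^32 ≡ 143^2 = 20449 ≡ 1038
m^64 ≡ 1038^2 = 1077444 ≡ 1520
m^128 ≡ 1520^2 = 2310400 ≡ 491
m^256 ≡ 491^2 = 241081 ≡ 2603
m^512 ≡ 2603^2 = 6775609 ≡ 1170
m^1024 ≡ 1170^2 = 1368900 ≡ 1811
1787 = 1024 + 512 + 128 + 64 + 32 + 16 + 8 + 2 + 1, so m^1787 ≡ 1811·1170·491·1520·1038·143·477·2170·315 ≡ 1032 (mod 2773)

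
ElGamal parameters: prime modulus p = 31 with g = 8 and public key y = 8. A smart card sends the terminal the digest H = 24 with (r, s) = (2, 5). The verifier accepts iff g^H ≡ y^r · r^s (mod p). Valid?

Left side g^H mod p:
8^2 = 64 ≡ 2
8^4 ≡ 2^2 = 4
8^8 ≡ 4^2 = 16
8^16 ≡ 16^2 = 256 ≡ 8
24 = 16 + 8, so 8^24 ≡ 8·16 ≡ 4 (mod 31)
Right side y^r · r^s mod p:
8^2 = 64 ≡ 2
2^2 = 4
2^4 ≡ 4^2 = 16
5 = 4 + 1, so 2^5 ≡ 16·2 ≡ 1 (mod 31)
2·1 = 2 ≡ 2 (mod 31)
4 ≠ 2, so verification fails.

no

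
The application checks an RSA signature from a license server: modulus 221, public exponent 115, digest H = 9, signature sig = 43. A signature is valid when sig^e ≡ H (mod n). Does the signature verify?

sig^2 ≡ 43^2 = 1849 ≡ 81
sig^4 ≡ 81^2 = 6561 ≡ 152
sig^8 ≡ 152^2 = 23104 ≡ 120
sig^16 ≡ 120^2 = 14400 ≡ 35
sig^32 ≡ 35^2 = 1225 ≡ 120
sig^64 ≡ 120^2 = 14400 ≡ 35
115 = 64 + 32 + 16 + 2 + 1, so sig^115 ≡ 35·120·35·81·43 ≡ 134 (mod 221)
134 ≠ 9, so verification fails.

does not verify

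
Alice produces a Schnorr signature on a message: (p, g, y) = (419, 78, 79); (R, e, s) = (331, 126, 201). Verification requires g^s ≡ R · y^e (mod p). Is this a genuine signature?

g^s mod p:
Squares mod 419: 78^1≡78, 78^2≡218, 78^4≡177, 78^8≡323, 78^16≡417, 78^32≡4, 78^64≡16, 78^128≡256
201 = 128 + 64 + 8 + 1, so 78^201 ≡ 256·16·323·78 ≡ 371 (mod 419)
R · y^e mod p:
Squares mod 419: 79^1≡79, 79^2≡375, 79^4≡260, 79^8≡141, 79^16≡188, 79^32≡148, 79^64≡116
126 = 64 + 32 + 16 + 8 + 4 + 2, so 79^126 ≡ 116·148·188·141·260·375 ≡ 37 (mod 419)
331·37 = 12247 ≡ 96 (mod 419)
371 ≠ 96; the check fails.

forged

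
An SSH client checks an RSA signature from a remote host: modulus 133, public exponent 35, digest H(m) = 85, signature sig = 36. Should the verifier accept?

sig^2 ≡ 36^2 = 1296 ≡ 99
sig^4 ≡ 99^2 = 9801 ≡ 92
sig^8 ≡ 92^2 = 8464 ≡ 85
sig^16 ≡ 85^2 = 7225 ≡ 43
sig^32 ≡ 43^2 = 1849 ≡ 120
35 = 32 + 2 + 1, so sig^35 ≡ 120·99·36 ≡ 85 (mod 133)
85 = H(m), so the signature checks out.

accept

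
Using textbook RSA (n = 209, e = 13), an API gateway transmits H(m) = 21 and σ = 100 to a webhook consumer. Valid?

σ^13 mod 209 = 188
σ^13 mod 209 = 188, but H(m) = 21.

no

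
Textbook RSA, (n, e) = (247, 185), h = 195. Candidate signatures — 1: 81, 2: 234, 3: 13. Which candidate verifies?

2

Candidate 1: Squares mod 247: 81^1≡81, 81^2≡139, 81^4≡55, 81^8≡61, 81^16≡16, 81^32≡9, 81^64≡81, 81^128≡139; 185 = 128 + 32 + 16 + 8 + 1, so 81^185 ≡ 139·9·16·61·81 ≡ 9 (mod 247)
Candidate 2: Squares mod 247: 234^1≡234, 234^2≡169, 234^4≡156, 234^8≡130, 234^16≡104, 234^32≡195, 234^64≡234, 234^128≡169; 185 = 128 + 32 + 16 + 8 + 1, so 234^185 ≡ 169·195·104·130·234 ≡ 195 (mod 247)
  → matches h = 195
Candidate 3: Squares mod 247: 13^1≡13, 13^2≡169, 13^4≡156, 13^8≡130, 13^16≡104, 13^32≡195, 13^64≡234, 13^128≡169; 185 = 128 + 32 + 16 + 8 + 1, so 13^185 ≡ 169·195·104·130·13 ≡ 52 (mod 247)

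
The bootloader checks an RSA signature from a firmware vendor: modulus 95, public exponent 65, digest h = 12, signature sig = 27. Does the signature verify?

verifies

sig^2 ≡ 27^2 = 729 ≡ 64
sig^4 ≡ 64^2 = 4096 ≡ 11
sig^8 ≡ 11^2 = 121 ≡ 26
sig^16 ≡ 26^2 = 676 ≡ 11
sig^32 ≡ 11^2 = 121 ≡ 26
sig^64 ≡ 26^2 = 676 ≡ 11
65 = 64 + 1, so sig^65 ≡ 11·27 ≡ 12 (mod 95)
sig^65 mod 95 = 12 matches h.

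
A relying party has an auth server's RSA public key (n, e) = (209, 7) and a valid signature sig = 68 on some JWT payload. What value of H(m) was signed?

106

sig^2 ≡ 68^2 = 4624 ≡ 26
sig^4 ≡ 26^2 = 676 ≡ 49
7 = 4 + 2 + 1, so sig^7 ≡ 49·26·68 ≡ 106 (mod 209)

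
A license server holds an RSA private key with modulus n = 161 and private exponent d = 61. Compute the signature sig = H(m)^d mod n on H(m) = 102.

109

(H(m))^2 ≡ 102^2 = 10404 ≡ 100
(H(m))^4 ≡ 100^2 = 10000 ≡ 18
(H(m))^8 ≡ 18^2 = 324 ≡ 2
(H(m))^16 ≡ 2^2 = 4
(H(m))^32 ≡ 4^2 = 16
61 = 32 + 16 + 8 + 4 + 1, so (H(m))^61 ≡ 16·4·2·18·102 ≡ 109 (mod 161)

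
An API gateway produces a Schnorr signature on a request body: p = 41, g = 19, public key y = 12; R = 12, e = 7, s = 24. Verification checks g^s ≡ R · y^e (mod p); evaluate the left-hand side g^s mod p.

Squares mod 41: 19^1≡19, 19^2≡33, 19^4≡23, 19^8≡37, 19^16≡16
24 = 16 + 8, so 19^24 ≡ 16·37 ≡ 18 (mod 41)

18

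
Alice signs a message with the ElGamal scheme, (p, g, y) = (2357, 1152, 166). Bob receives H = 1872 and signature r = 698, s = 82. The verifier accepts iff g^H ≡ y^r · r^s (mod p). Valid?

Left side g^H mod p:
1152^1872 mod 2357 = 1880
Right side y^r · r^s mod p:
166^698 mod 2357 = 764
698^82 mod 2357 = 1545
764·1545 = 1180380 ≡ 1880 (mod 2357)
1880 ≡ 1880 (mod 2357), so the signature is genuine.

yes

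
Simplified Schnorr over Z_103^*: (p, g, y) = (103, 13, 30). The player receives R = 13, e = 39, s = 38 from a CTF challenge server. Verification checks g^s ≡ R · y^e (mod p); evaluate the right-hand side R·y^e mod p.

30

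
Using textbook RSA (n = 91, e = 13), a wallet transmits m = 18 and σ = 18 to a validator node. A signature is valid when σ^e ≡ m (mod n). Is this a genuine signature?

Squares mod 91: σ^1≡18, σ^2≡51, σ^4≡53, σ^8≡79
13 = 8 + 4 + 1, so σ^13 ≡ 79·53·18 ≡ 18 (mod 91)
σ^13 mod 91 = 18 matches m.

genuine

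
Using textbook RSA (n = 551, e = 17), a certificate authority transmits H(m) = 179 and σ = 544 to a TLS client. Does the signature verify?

verifies

σ^2 ≡ 544^2 = 295936 ≡ 49
σ^4 ≡ 49^2 = 2401 ≡ 197
σ^8 ≡ 197^2 = 38809 ≡ 239
σ^16 ≡ 239^2 = 57121 ≡ 368
17 = 16 + 1, so σ^17 ≡ 368·544 ≡ 179 (mod 551)
Since 179 equals the digest 179, verification succeeds.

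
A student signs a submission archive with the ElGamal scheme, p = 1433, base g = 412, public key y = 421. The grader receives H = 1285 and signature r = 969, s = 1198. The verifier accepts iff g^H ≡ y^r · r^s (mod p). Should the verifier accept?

accept

Left side g^H mod p:
Squares mod 1433: 412^1≡412, 412^2≡650, 412^4≡1198, 412^8≡771, 412^16≡1179, 412^32≡31, 412^64≡961, 412^128≡669, 412^256≡465, 412^512≡1275, 412^1024≡603
1285 = 1024 + 256 + 4 + 1, so 412^1285 ≡ 603·465·1198·412 ≡ 46 (mod 1433)
Right side y^r · r^s mod p:
Squares mod 1433: 421^1≡421, 421^2≡982, 421^4≡1348, 421^8≡60, 421^16≡734, 421^32≡1381, 421^64≡1271, 421^128≡450, 421^256≡447, 421^512≡622
969 = 512 + 256 + 128 + 64 + 8 + 1, so 421^969 ≡ 622·447·450·1271·60·421 ≡ 1135 (mod 1433)
Squares mod 1433: 969^1≡969, 969^2≡346, 969^4≡777, 969^8≡436, 969^16≡940, 969^32≡872, 969^64≡894, 969^128≡1055, 969^256≡1017, 969^512≡1096, 969^1024≡362
1198 = 1024 + 128 + 32 + 8 + 4 + 2, so 969^1198 ≡ 362·1055·872·436·777·346 ≡ 1077 (mod 1433)
1135·1077 = 1222395 ≡ 46 (mod 1433)
46 ≡ 46 (mod 1433), so the signature is genuine.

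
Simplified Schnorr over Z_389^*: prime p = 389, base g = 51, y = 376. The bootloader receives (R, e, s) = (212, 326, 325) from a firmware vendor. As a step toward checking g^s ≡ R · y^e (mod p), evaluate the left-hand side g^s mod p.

51^325 mod 389 = 367

367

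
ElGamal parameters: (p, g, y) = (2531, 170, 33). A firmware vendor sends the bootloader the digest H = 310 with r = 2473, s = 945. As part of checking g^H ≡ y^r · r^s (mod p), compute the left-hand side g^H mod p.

271

Squares mod 2531: 170^1≡170, 170^2≡1059, 170^4≡248, 170^8≡760, 170^16≡532, 170^32≡2083, 170^64≡755, 170^128≡550, 170^256≡1311
310 = 256 + 32 + 16 + 4 + 2, so 170^310 ≡ 1311·2083·532·248·1059 ≡ 271 (mod 2531)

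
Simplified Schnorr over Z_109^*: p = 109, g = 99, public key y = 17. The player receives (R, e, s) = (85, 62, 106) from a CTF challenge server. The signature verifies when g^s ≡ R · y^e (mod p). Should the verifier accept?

g^s mod p:
99^2 = 9801 ≡ 100
99^4 ≡ 100^2 = 10000 ≡ 81
99^8 ≡ 81^2 = 6561 ≡ 21
99^16 ≡ 21^2 = 441 ≡ 5
99^32 ≡ 5^2 = 25
99^64 ≡ 25^2 = 625 ≡ 80
106 = 64 + 32 + 8 + 2, so 99^106 ≡ 80·25·21·100 ≡ 12 (mod 109)
R · y^e mod p:
17^2 = 289 ≡ 71
17^4 ≡ 71^2 = 5041 ≡ 27
17^8 ≡ 27^2 = 729 ≡ 75
17^16 ≡ 75^2 = 5625 ≡ 66
17^32 ≡ 66^2 = 4356 ≡ 105
62 = 32 + 16 + 8 + 4 + 2, so 17^62 ≡ 105·66·75·27·71 ≡ 34 (mod 109)
85·34 = 2890 ≡ 56 (mod 109)
12 ≠ 56; the check fails.

reject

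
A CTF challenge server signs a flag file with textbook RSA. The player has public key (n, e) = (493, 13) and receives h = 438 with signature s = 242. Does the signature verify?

does not verify

s^2 ≡ 242^2 = 58564 ≡ 390
s^4 ≡ 390^2 = 152100 ≡ 256
s^8 ≡ 256^2 = 65536 ≡ 460
13 = 8 + 4 + 1, so s^13 ≡ 460·256·242 ≡ 55 (mod 493)
s^13 mod 493 = 55, but h = 438.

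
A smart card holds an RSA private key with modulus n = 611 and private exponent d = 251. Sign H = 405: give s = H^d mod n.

254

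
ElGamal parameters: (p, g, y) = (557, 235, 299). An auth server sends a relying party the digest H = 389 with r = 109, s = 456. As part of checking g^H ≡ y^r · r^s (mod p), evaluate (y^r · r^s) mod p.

17

Squares mod 557: 299^1≡299, 299^2≡281, 299^4≡424, 299^8≡422, 299^16≡401, 299^32≡385, 299^64≡63
109 = 64 + 32 + 8 + 4 + 1, so 299^109 ≡ 63·385·422·424·299 ≡ 387 (mod 557)
Squares mod 557: 109^1≡109, 109^2≡184, 109^4≡436, 109^8≡159, 109^16≡216, 109^32≡425, 109^64≡157, 109^128≡141, 109^256≡386
456 = 256 + 128 + 64 + 8, so 109^456 ≡ 386·141·157·159 ≡ 167 (mod 557)
y^r · r^s ≡ 387·167 = 64629 ≡ 17 (mod 557)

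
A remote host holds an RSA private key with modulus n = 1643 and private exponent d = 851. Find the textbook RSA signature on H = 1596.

Squares mod 1643: H^1≡1596, H^2≡566, H^4≡1614, H^8≡841, H^16≡791, H^32≡1341, H^64≡839, H^128≡717, H^256≡1473, H^512≡969
851 = 512 + 256 + 64 + 16 + 2 + 1, so H^851 ≡ 969·1473·839·791·566·1596 ≡ 1627 (mod 1643)

1627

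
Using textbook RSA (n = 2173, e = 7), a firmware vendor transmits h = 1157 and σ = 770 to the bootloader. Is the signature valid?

valid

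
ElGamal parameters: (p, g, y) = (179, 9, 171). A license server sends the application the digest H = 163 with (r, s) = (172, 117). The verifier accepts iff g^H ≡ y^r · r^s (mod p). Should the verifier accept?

accept

Left side g^H mod p:
9^2 = 81
9^4 ≡ 81^2 = 6561 ≡ 117
9^8 ≡ 117^2 = 13689 ≡ 85
9^16 ≡ 85^2 = 7225 ≡ 65
9^32 ≡ 65^2 = 4225 ≡ 108
9^64 ≡ 108^2 = 11664 ≡ 29
9^128 ≡ 29^2 = 841 ≡ 125
163 = 128 + 32 + 2 + 1, so 9^163 ≡ 125·108·81·9 ≡ 80 (mod 179)
Right side y^r · r^s mod p:
171^2 = 29241 ≡ 64
171^4 ≡ 64^2 = 4096 ≡ 158
171^8 ≡ 158^2 = 24964 ≡ 83
171^16 ≡ 83^2 = 6889 ≡ 87
171^32 ≡ 87^2 = 7569 ≡ 51
171^64 ≡ 51^2 = 2601 ≡ 95
171^128 ≡ 95^2 = 9025 ≡ 75
172 = 128 + 32 + 8 + 4, so 171^172 ≡ 75·51·83·158 ≡ 59 (mod 179)
172^2 = 29584 ≡ 49
172^4 ≡ 49^2 = 2401 ≡ 74
172^8 ≡ 74^2 = 5476 ≡ 106
172^16 ≡ 106^2 = 11236 ≡ 138
172^32 ≡ 138^2 = 19044 ≡ 70
172^64 ≡ 70^2 = 4900 ≡ 67
117 = 64 + 32 + 16 + 4 + 1, so 172^117 ≡ 67·70·138·74·172 ≡ 59 (mod 179)
59·59 = 3481 ≡ 80 (mod 179)
80 ≡ 80 (mod 179), so the signature is genuine.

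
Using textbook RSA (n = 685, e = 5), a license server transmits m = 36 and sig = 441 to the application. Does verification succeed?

passes

sig^2 ≡ 441^2 = 194481 ≡ 626
sig^4 ≡ 626^2 = 391876 ≡ 56
5 = 4 + 1, so sig^5 ≡ 56·441 ≡ 36 (mod 685)
36 = m, so the signature checks out.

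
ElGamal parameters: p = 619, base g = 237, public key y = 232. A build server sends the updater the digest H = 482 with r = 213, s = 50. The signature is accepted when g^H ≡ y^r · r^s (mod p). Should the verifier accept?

Left side g^H mod p:
237^2 = 56169 ≡ 459
237^4 ≡ 459^2 = 210681 ≡ 221
237^8 ≡ 221^2 = 48841 ≡ 559
237^16 ≡ 559^2 = 312481 ≡ 505
237^32 ≡ 505^2 = 255025 ≡ 616
237^64 ≡ 616^2 = 379456 ≡ 9
237^128 ≡ 9^2 = 81
237^256 ≡ 81^2 = 6561 ≡ 371
482 = 256 + 128 + 64 + 32 + 2, so 237^482 ≡ 371·81·9·616·459 ≡ 545 (mod 619)
Right side y^r · r^s mod p:
232^2 = 53824 ≡ 590
232^4 ≡ 590^2 = 348100 ≡ 222
232^8 ≡ 222^2 = 49284 ≡ 383
232^16 ≡ 383^2 = 146689 ≡ 605
232^32 ≡ 605^2 = 366025 ≡ 196
232^64 ≡ 196^2 = 38416 ≡ 38
232^128 ≡ 38^2 = 1444 ≡ 206
213 = 128 + 64 + 16 + 4 + 1, so 232^213 ≡ 206·38·605·222·232 ≡ 31 (mod 619)
213^2 = 45369 ≡ 182
213^4 ≡ 182^2 = 33124 ≡ 317
213^8 ≡ 317^2 = 100489 ≡ 211
213^16 ≡ 211^2 = 44521 ≡ 572
213^32 ≡ 572^2 = 327184 ≡ 352
50 = 32 + 16 + 2, so 213^50 ≡ 352·572·182 ≡ 427 (mod 619)
31·427 = 13237 ≡ 238 (mod 619)
545 ≠ 238, so verification fails.

reject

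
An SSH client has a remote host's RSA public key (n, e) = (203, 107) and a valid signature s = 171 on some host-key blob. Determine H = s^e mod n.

166

Squares mod 203: s^1≡171, s^2≡9, s^4≡81, s^8≡65, s^16≡165, s^32≡23, s^64≡123
107 = 64 + 32 + 8 + 2 + 1, so s^107 ≡ 123·23·65·9·171 ≡ 166 (mod 203)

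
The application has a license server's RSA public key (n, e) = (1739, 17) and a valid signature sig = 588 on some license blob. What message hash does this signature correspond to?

sig^2 ≡ 588^2 = 345744 ≡ 1422
sig^4 ≡ 1422^2 = 2022084 ≡ 1366
sig^8 ≡ 1366^2 = 1865956 ≡ 9
sig^16 ≡ 9^2 = 81
17 = 16 + 1, so sig^17 ≡ 81·588 ≡ 675 (mod 1739)

675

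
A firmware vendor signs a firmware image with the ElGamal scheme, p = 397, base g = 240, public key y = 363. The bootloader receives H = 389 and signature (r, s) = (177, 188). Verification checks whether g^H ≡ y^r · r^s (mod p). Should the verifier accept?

reject

Left side g^H mod p:
Squares mod 397: 240^1≡240, 240^2≡35, 240^4≡34, 240^8≡362, 240^16≡34, 240^32≡362, 240^64≡34, 240^128≡362, 240^256≡34
389 = 256 + 128 + 4 + 1, so 240^389 ≡ 34·362·34·240 ≡ 220 (mod 397)
Right side y^r · r^s mod p:
Squares mod 397: 363^1≡363, 363^2≡362, 363^4≡34, 363^8≡362, 363^16≡34, 363^32≡362, 363^64≡34, 363^128≡362
177 = 128 + 32 + 16 + 1, so 363^177 ≡ 362·362·34·363 ≡ 396 (mod 397)
Squares mod 397: 177^1≡177, 177^2≡363, 177^4≡362, 177^8≡34, 177^16≡362, 177^32≡34, 177^64≡362, 177^128≡34
188 = 128 + 32 + 16 + 8 + 4, so 177^188 ≡ 34·34·362·34·362 ≡ 34 (mod 397)
396·34 = 13464 ≡ 363 (mod 397)
220 ≠ 363, so verification fails.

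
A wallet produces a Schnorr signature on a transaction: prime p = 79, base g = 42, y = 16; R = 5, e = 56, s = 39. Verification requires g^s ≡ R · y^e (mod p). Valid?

g^s mod p:
Squares mod 79: 42^1≡42, 42^2≡26, 42^4≡44, 42^8≡40, 42^16≡20, 42^32≡5
39 = 32 + 4 + 2 + 1, so 42^39 ≡ 5·44·26·42 ≡ 1 (mod 79)
R · y^e mod p:
Squares mod 79: 16^1≡16, 16^2≡19, 16^4≡45, 16^8≡50, 16^16≡51, 16^32≡73
56 = 32 + 16 + 8, so 16^56 ≡ 73·51·50 ≡ 26 (mod 79)
5·26 = 130 ≡ 51 (mod 79)
1 ≠ 51; the check fails.

no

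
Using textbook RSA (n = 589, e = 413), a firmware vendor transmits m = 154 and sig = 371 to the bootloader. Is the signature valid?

valid

Squares mod 589: sig^1≡371, sig^2≡404, sig^4≡63, sig^8≡435, sig^16≡156, sig^32≡187, sig^64≡218, sig^128≡404, sig^256≡63
413 = 256 + 128 + 16 + 8 + 4 + 1, so sig^413 ≡ 63·404·156·435·63·371 ≡ 154 (mod 589)
sig^413 mod 589 = 154 matches m.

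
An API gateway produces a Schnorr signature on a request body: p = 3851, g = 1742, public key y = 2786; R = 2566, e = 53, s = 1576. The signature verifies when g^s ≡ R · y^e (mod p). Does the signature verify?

verifies

g^s mod p:
Squares mod 3851: 1742^1≡1742, 1742^2≡3827, 1742^4≡576, 1742^8≡590, 1742^16≡1510, 1742^32≡308, 1742^64≡2440, 1742^128≡3805, 1742^256≡2116, 1742^512≡2594, 1742^1024≡1139
1576 = 1024 + 512 + 32 + 8, so 1742^1576 ≡ 1139·2594·308·590 ≡ 1518 (mod 3851)
R · y^e mod p:
Squares mod 3851: 2786^1≡2786, 2786^2≡2031, 2786^4≡540, 2786^8≡2775, 2786^16≡2476, 2786^32≡3635
53 = 32 + 16 + 4 + 1, so 2786^53 ≡ 3635·2476·540·2786 ≡ 787 (mod 3851)
2566·787 = 2019442 ≡ 1518 (mod 3851)
1518 ≡ 1518 (mod 3851); signature holds.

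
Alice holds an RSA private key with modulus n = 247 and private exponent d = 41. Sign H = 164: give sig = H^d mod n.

Squares mod 247: H^1≡164, H^2≡220, H^4≡235, H^8≡144, H^16≡235, H^32≡144
41 = 32 + 8 + 1, so H^41 ≡ 144·144·164 ≡ 8 (mod 247)

8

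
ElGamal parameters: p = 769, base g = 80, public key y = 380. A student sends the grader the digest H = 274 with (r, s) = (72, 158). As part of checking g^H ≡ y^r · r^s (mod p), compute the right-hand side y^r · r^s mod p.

733

380^2 = 144400 ≡ 597
380^4 ≡ 597^2 = 356409 ≡ 362
380^8 ≡ 362^2 = 131044 ≡ 314
380^16 ≡ 314^2 = 98596 ≡ 164
380^32 ≡ 164^2 = 26896 ≡ 750
380^64 ≡ 750^2 = 562500 ≡ 361
72 = 64 + 8, so 380^72 ≡ 361·314 ≡ 311 (mod 769)
72^2 = 5184 ≡ 570
72^4 ≡ 570^2 = 324900 ≡ 382
72^8 ≡ 382^2 = 145924 ≡ 583
72^16 ≡ 583^2 = 339889 ≡ 760
72^32 ≡ 760^2 = 577600 ≡ 81
72^64 ≡ 81^2 = 6561 ≡ 409
72^128 ≡ 409^2 = 167281 ≡ 408
158 = 128 + 16 + 8 + 4 + 2, so 72^158 ≡ 408·760·583·382·570 ≡ 487 (mod 769)
y^r · r^s ≡ 311·487 = 151457 ≡ 733 (mod 769)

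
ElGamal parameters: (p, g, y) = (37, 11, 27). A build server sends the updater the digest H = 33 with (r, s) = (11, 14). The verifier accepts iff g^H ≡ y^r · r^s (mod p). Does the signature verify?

verifies

Left side g^H mod p:
11^2 = 121 ≡ 10
11^4 ≡ 10^2 = 100 ≡ 26
11^8 ≡ 26^2 = 676 ≡ 10
11^16 ≡ 10^2 = 100 ≡ 26
11^32 ≡ 26^2 = 676 ≡ 10
33 = 32 + 1, so 11^33 ≡ 10·11 ≡ 36 (mod 37)
Right side y^r · r^s mod p:
27^2 = 729 ≡ 26
27^4 ≡ 26^2 = 676 ≡ 10
27^8 ≡ 10^2 = 100 ≡ 26
11 = 8 + 2 + 1, so 27^11 ≡ 26·26·27 ≡ 11 (mod 37)
11^2 = 121 ≡ 10
11^4 ≡ 10^2 = 100 ≡ 26
11^8 ≡ 26^2 = 676 ≡ 10
14 = 8 + 4 + 2, so 11^14 ≡ 10·26·10 ≡ 10 (mod 37)
11·10 = 110 ≡ 36 (mod 37)
36 ≡ 36 (mod 37), so the signature is genuine.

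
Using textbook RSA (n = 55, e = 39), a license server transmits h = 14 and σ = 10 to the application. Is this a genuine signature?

Squares mod 55: σ^1≡10, σ^2≡45, σ^4≡45, σ^8≡45, σ^16≡45, σ^32≡45
39 = 32 + 4 + 2 + 1, so σ^39 ≡ 45·45·45·10 ≡ 10 (mod 55)
The recovered value 10 does not match the digest 14.

forged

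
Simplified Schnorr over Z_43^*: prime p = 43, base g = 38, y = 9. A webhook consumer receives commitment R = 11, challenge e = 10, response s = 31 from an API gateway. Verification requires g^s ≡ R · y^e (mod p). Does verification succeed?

g^s mod p:
Squares mod 43: 38^1≡38, 38^2≡25, 38^4≡23, 38^8≡13, 38^16≡40
31 = 16 + 8 + 4 + 2 + 1, so 38^31 ≡ 40·13·23·25·38 ≡ 24 (mod 43)
R · y^e mod p:
Squares mod 43: 9^1≡9, 9^2≡38, 9^4≡25, 9^8≡23
10 = 8 + 2, so 9^10 ≡ 23·38 ≡ 14 (mod 43)
11·14 = 154 ≡ 25 (mod 43)
24 ≠ 25; the check fails.

fails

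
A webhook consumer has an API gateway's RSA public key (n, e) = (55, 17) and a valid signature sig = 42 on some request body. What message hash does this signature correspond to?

sig^17 mod 55 = 37

37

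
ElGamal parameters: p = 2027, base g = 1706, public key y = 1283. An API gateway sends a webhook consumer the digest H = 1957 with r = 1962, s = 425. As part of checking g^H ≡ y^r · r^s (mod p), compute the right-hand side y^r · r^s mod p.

Squares mod 2027: 1283^1≡1283, 1283^2≡165, 1283^4≡874, 1283^8≡1724, 1283^16≡594, 1283^32≡138, 1283^64≡801, 1283^128≡1069, 1283^256≡1560, 1283^512≡1200, 1283^1024≡830
1962 = 1024 + 512 + 256 + 128 + 32 + 8 + 2, so 1283^1962 ≡ 830·1200·1560·1069·138·1724·165 ≡ 124 (mod 2027)
Squares mod 2027: 1962^1≡1962, 1962^2≡171, 1962^4≡863, 1962^8≡860, 1962^16≡1772, 1962^32≡161, 1962^64≡1597, 1962^128≡443, 1962^256≡1657
425 = 256 + 128 + 32 + 8 + 1, so 1962^425 ≡ 1657·443·161·860·1962 ≡ 541 (mod 2027)
y^r · r^s ≡ 124·541 = 67084 ≡ 193 (mod 2027)

193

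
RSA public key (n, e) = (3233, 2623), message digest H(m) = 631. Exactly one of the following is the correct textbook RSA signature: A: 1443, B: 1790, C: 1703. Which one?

Candidate A: Squares mod 3233: 1443^1≡1443, 1443^2≡197, 1443^4≡13, 1443^8≡169, 1443^16≡2697, 1443^32≡2792, 1443^64≡501, 1443^128≡2060, 1443^256≡1904, 1443^512≡1023, 1443^1024≡2270, 1443^2048≡2731; 2623 = 2048 + 512 + 32 + 16 + 8 + 4 + 2 + 1, so 1443^2623 ≡ 2731·1023·2792·2697·169·13·197·1443 ≡ 631 (mod 3233)
  → matches H(m) = 631
Candidate B: Squares mod 3233: 1790^1≡1790, 1790^2≡197, 1790^4≡13, 1790^8≡169, 1790^16≡2697, 1790^32≡2792, 1790^64≡501, 1790^128≡2060, 1790^256≡1904, 1790^512≡1023, 1790^1024≡2270, 1790^2048≡2731; 2623 = 2048 + 512 + 32 + 16 + 8 + 4 + 2 + 1, so 1790^2623 ≡ 2731·1023·2792·2697·169·13·197·1790 ≡ 2602 (mod 3233)
Candidate C: Squares mod 3233: 1703^1≡1703, 1703^2≡208, 1703^4≡1235, 1703^8≡2482, 1703^16≡1459, 1703^32≡1367, 1703^64≡15, 1703^128≡225, 1703^256≡2130, 1703^512≡1001, 1703^1024≡3004, 1703^2048≡713; 2623 = 2048 + 512 + 32 + 16 + 8 + 4 + 2 + 1, so 1703^2623 ≡ 713·1001·1367·1459·2482·1235·208·1703 ≡ 388 (mod 3233)

A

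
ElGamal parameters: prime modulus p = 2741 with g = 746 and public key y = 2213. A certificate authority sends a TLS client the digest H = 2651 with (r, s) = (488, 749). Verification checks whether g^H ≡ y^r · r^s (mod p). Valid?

no

Left side g^H mod p:
Squares mod 2741: 746^1≡746, 746^2≡93, 746^4≡426, 746^8≡570, 746^16≡1462, 746^32≡2205, 746^64≡2232, 746^128≡1427, 746^256≡2507, 746^512≡2677, 746^1024≡1355, 746^2048≡2296
2651 = 2048 + 512 + 64 + 16 + 8 + 2 + 1, so 746^2651 ≡ 2296·2677·2232·1462·570·93·746 ≡ 2366 (mod 2741)
Right side y^r · r^s mod p:
Squares mod 2741: 2213^1≡2213, 2213^2≡1943, 2213^4≡892, 2213^8≡774, 2213^16≡1538, 2213^32≡2702, 2213^64≡1521, 2213^128≡37, 2213^256≡1369
488 = 256 + 128 + 64 + 32 + 8, so 2213^488 ≡ 1369·37·1521·2702·774 ≡ 1115 (mod 2741)
Squares mod 2741: 488^1≡488, 488^2≡2418, 488^4≡171, 488^8≡1831, 488^16≡318, 488^32≡2448, 488^64≡878, 488^128≡663, 488^256≡1009, 488^512≡1170
749 = 512 + 128 + 64 + 32 + 8 + 4 + 1, so 488^749 ≡ 1170·663·878·2448·1831·171·488 ≡ 358 (mod 2741)
1115·358 = 399170 ≡ 1725 (mod 2741)
2366 ≠ 1725, so verification fails.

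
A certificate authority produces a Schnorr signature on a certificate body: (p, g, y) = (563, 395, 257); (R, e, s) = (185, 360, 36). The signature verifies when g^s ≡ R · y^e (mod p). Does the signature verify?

verifies

g^s mod p:
395^2 = 156025 ≡ 74
395^4 ≡ 74^2 = 5476 ≡ 409
395^8 ≡ 409^2 = 167281 ≡ 70
395^16 ≡ 70^2 = 4900 ≡ 396
395^32 ≡ 396^2 = 156816 ≡ 302
36 = 32 + 4, so 395^36 ≡ 302·409 ≡ 221 (mod 563)
R · y^e mod p:
257^2 = 66049 ≡ 178
257^4 ≡ 178^2 = 31684 ≡ 156
257^8 ≡ 156^2 = 24336 ≡ 127
257^16 ≡ 127^2 = 16129 ≡ 365
257^32 ≡ 365^2 = 133225 ≡ 357
257^64 ≡ 357^2 = 127449 ≡ 211
257^128 ≡ 211^2 = 44521 ≡ 44
257^256 ≡ 44^2 = 1936 ≡ 247
360 = 256 + 64 + 32 + 8, so 257^360 ≡ 247·211·357·127 ≡ 269 (mod 563)
185·269 = 49765 ≡ 221 (mod 563)
221 ≡ 221 (mod 563); signature holds.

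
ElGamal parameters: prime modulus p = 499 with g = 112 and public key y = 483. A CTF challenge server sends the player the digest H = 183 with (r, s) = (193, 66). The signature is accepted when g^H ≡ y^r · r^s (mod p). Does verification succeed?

passes

Left side g^H mod p:
112^2 = 12544 ≡ 69
112^4 ≡ 69^2 = 4761 ≡ 270
112^8 ≡ 270^2 = 72900 ≡ 46
112^16 ≡ 46^2 = 2116 ≡ 120
112^32 ≡ 120^2 = 14400 ≡ 428
112^64 ≡ 428^2 = 183184 ≡ 51
112^128 ≡ 51^2 = 2601 ≡ 106
183 = 128 + 32 + 16 + 4 + 2 + 1, so 112^183 ≡ 106·428·120·270·69·112 ≡ 403 (mod 499)
Right side y^r · r^s mod p:
483^2 = 233289 ≡ 256
483^4 ≡ 256^2 = 65536 ≡ 167
483^8 ≡ 167^2 = 27889 ≡ 444
483^16 ≡ 444^2 = 197136 ≡ 31
483^32 ≡ 31^2 = 961 ≡ 462
483^64 ≡ 462^2 = 213444 ≡ 371
483^128 ≡ 371^2 = 137641 ≡ 416
193 = 128 + 64 + 1, so 483^193 ≡ 416·371·483 ≡ 175 (mod 499)
193^2 = 37249 ≡ 323
193^4 ≡ 323^2 = 104329 ≡ 38
193^8 ≡ 38^2 = 1444 ≡ 446
193^16 ≡ 446^2 = 198916 ≡ 314
193^32 ≡ 314^2 = 98596 ≡ 293
193^64 ≡ 293^2 = 85849 ≡ 21
66 = 64 + 2, so 193^66 ≡ 21·323 ≡ 296 (mod 499)
175·296 = 51800 ≡ 403 (mod 499)
403 ≡ 403 (mod 499), so the signature is genuine.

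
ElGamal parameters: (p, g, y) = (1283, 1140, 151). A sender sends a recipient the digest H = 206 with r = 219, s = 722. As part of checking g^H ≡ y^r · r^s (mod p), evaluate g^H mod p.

1140^2 = 1299600 ≡ 1204
1140^4 ≡ 1204^2 = 1449616 ≡ 1109
1140^8 ≡ 1109^2 = 1229881 ≡ 767
1140^16 ≡ 767^2 = 588289 ≡ 675
1140^32 ≡ 675^2 = 455625 ≡ 160
1140^64 ≡ 160^2 = 25600 ≡ 1223
1140^128 ≡ 1223^2 = 1495729 ≡ 1034
206 = 128 + 64 + 8 + 4 + 2, so 1140^206 ≡ 1034·1223·767·1109·1204 ≡ 1249 (mod 1283)

1249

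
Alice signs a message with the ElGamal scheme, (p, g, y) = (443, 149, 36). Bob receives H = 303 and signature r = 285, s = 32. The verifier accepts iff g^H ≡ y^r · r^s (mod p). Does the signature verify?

does not verify

Left side g^H mod p:
Squares mod 443: 149^1≡149, 149^2≡51, 149^4≡386, 149^8≡148, 149^16≡197, 149^32≡268, 149^64≡58, 149^128≡263, 149^256≡61
303 = 256 + 32 + 8 + 4 + 2 + 1, so 149^303 ≡ 61·268·148·386·51·149 ≡ 181 (mod 443)
Right side y^r · r^s mod p:
Squares mod 443: 36^1≡36, 36^2≡410, 36^4≡203, 36^8≡10, 36^16≡100, 36^32≡254, 36^64≡281, 36^128≡107, 36^256≡374
285 = 256 + 16 + 8 + 4 + 1, so 36^285 ≡ 374·100·10·203·36 ≡ 281 (mod 443)
Squares mod 443: 285^1≡285, 285^2≡156, 285^4≡414, 285^8≡398, 285^16≡253, 285^32≡217
285^32 ≡ 217 (mod 443)
281·217 = 60977 ≡ 286 (mod 443)
181 ≠ 286, so verification fails.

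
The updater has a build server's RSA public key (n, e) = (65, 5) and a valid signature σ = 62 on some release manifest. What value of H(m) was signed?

σ^2 ≡ 62^2 = 3844 ≡ 9
σ^4 ≡ 9^2 = 81 ≡ 16
5 = 4 + 1, so σ^5 ≡ 16·62 ≡ 17 (mod 65)

17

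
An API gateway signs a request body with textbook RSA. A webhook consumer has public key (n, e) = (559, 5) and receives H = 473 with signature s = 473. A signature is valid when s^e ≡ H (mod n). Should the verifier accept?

accept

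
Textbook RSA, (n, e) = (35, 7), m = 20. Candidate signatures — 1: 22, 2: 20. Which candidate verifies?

2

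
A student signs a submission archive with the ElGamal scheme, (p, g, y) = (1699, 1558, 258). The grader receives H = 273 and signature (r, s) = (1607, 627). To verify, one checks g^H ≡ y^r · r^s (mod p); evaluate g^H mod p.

1558^2 = 2427364 ≡ 1192
1558^4 ≡ 1192^2 = 1420864 ≡ 500
1558^8 ≡ 500^2 = 250000 ≡ 247
1558^16 ≡ 247^2 = 61009 ≡ 1544
1558^32 ≡ 1544^2 = 2383936 ≡ 239
1558^64 ≡ 239^2 = 57121 ≡ 1054
1558^128 ≡ 1054^2 = 1110916 ≡ 1469
1558^256 ≡ 1469^2 = 2157961 ≡ 231
273 = 256 + 16 + 1, so 1558^273 ≡ 231·1544·1558 ≡ 776 (mod 1699)

776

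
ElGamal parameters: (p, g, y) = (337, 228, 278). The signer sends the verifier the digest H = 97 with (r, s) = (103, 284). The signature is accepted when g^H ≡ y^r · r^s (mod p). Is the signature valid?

Left side g^H mod p:
228^2 = 51984 ≡ 86
228^4 ≡ 86^2 = 7396 ≡ 319
228^8 ≡ 319^2 = 101761 ≡ 324
228^16 ≡ 324^2 = 104976 ≡ 169
228^32 ≡ 169^2 = 28561 ≡ 253
228^64 ≡ 253^2 = 64009 ≡ 316
97 = 64 + 32 + 1, so 228^97 ≡ 316·253·228 ≡ 151 (mod 337)
Right side y^r · r^s mod p:
278^2 = 77284 ≡ 111
278^4 ≡ 111^2 = 12321 ≡ 189
278^8 ≡ 189^2 = 35721 ≡ 336
278^16 ≡ 336^2 = 112896 ≡ 1
278^32 ≡ 1^2 = 1
278^64 ≡ 1^2 = 1
103 = 64 + 32 + 4 + 2 + 1, so 278^103 ≡ 1·1·189·111·278 ≡ 40 (mod 337)
103^2 = 10609 ≡ 162
103^4 ≡ 162^2 = 26244 ≡ 295
103^8 ≡ 295^2 = 87025 ≡ 79
103^16 ≡ 79^2 = 6241 ≡ 175
103^32 ≡ 175^2 = 30625 ≡ 295
103^64 ≡ 295^2 = 87025 ≡ 79
103^128 ≡ 79^2 = 6241 ≡ 175
103^256 ≡ 175^2 = 30625 ≡ 295
284 = 256 + 16 + 8 + 4, so 103^284 ≡ 295·175·79·295 ≡ 295 (mod 337)
40·295 = 11800 ≡ 5 (mod 337)
151 ≠ 5, so verification fails.

invalid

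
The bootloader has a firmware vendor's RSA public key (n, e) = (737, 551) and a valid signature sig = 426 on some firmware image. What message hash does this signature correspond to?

426

sig^551 mod 737 = 426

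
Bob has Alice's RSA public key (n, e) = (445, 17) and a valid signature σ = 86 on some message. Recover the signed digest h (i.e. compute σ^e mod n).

261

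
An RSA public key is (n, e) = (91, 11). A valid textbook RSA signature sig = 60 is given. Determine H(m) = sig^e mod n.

44

sig^2 ≡ 60^2 = 3600 ≡ 51
sig^4 ≡ 51^2 = 2601 ≡ 53
sig^8 ≡ 53^2 = 2809 ≡ 79
11 = 8 + 2 + 1, so sig^11 ≡ 79·51·60 ≡ 44 (mod 91)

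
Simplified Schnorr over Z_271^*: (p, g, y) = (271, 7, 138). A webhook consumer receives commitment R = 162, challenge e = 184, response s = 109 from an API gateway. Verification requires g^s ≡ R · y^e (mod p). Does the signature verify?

does not verify

g^s mod p:
7^2 = 49
7^4 ≡ 49^2 = 2401 ≡ 233
7^8 ≡ 233^2 = 54289 ≡ 89
7^16 ≡ 89^2 = 7921 ≡ 62
7^32 ≡ 62^2 = 3844 ≡ 50
7^64 ≡ 50^2 = 2500 ≡ 61
109 = 64 + 32 + 8 + 4 + 1, so 7^109 ≡ 61·50·89·233·7 ≡ 82 (mod 271)
R · y^e mod p:
138^2 = 19044 ≡ 74
138^4 ≡ 74^2 = 5476 ≡ 56
138^8 ≡ 56^2 = 3136 ≡ 155
138^16 ≡ 155^2 = 24025 ≡ 177
138^32 ≡ 177^2 = 31329 ≡ 164
138^64 ≡ 164^2 = 26896 ≡ 67
138^128 ≡ 67^2 = 4489 ≡ 153
184 = 128 + 32 + 16 + 8, so 138^184 ≡ 153·164·177·155 ≡ 213 (mod 271)
162·213 = 34506 ≡ 89 (mod 271)
82 ≠ 89; the check fails.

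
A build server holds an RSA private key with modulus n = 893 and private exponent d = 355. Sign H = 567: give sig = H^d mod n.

252

H^2 ≡ 567^2 = 321489 ≡ 9
H^4 ≡ 9^2 = 81
H^8 ≡ 81^2 = 6561 ≡ 310
H^16 ≡ 310^2 = 96100 ≡ 549
H^32 ≡ 549^2 = 301401 ≡ 460
H^64 ≡ 460^2 = 211600 ≡ 852
H^128 ≡ 852^2 = 725904 ≡ 788
H^256 ≡ 788^2 = 620944 ≡ 309
355 = 256 + 64 + 32 + 2 + 1, so H^355 ≡ 309·852·460·9·567 ≡ 252 (mod 893)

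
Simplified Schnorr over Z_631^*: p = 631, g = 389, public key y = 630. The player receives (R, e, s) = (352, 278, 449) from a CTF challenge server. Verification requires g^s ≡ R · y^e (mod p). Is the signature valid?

valid

g^s mod p:
Squares mod 631: 389^1≡389, 389^2≡512, 389^4≡279, 389^8≡228, 389^16≡242, 389^32≡512, 389^64≡279, 389^128≡228, 389^256≡242
449 = 256 + 128 + 64 + 1, so 389^449 ≡ 242·228·279·389 ≡ 352 (mod 631)
R · y^e mod p:
Squares mod 631: 630^1≡630, 630^2≡1, 630^4≡1, 630^8≡1, 630^16≡1, 630^32≡1, 630^64≡1, 630^128≡1, 630^256≡1
278 = 256 + 16 + 4 + 2, so 630^278 ≡ 1·1·1·1 ≡ 1 (mod 631)
352·1 = 352 ≡ 352 (mod 631)
352 ≡ 352 (mod 631); signature holds.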